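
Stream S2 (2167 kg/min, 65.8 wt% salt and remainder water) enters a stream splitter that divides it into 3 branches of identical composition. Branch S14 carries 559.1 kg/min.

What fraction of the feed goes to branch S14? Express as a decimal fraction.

0.258

Fraction to S14 = 559.1/2167 = 0.2580.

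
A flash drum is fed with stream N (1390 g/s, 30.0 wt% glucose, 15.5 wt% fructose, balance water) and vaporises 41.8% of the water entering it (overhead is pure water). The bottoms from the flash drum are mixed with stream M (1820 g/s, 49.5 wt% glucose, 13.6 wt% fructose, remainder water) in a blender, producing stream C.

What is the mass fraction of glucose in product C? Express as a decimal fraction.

Vapour removed = 0.418×0.545×1390 = 316.66 g/s; concentrate = 1073.3 g/s.
glucose reaching the mixer = 417 (from concentrate) + 1820×0.495 = 1317.9 g/s.
Product flow = 1073.3 + 1820 = 2893.3 g/s; glucose fraction = 0.455.

0.455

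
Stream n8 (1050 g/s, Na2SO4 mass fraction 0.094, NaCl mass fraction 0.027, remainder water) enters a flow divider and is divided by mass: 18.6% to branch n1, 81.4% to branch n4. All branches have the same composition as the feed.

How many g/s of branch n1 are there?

195.3 g/s

Branch n1 flow = 0.186×1050 = 195.3 g/s.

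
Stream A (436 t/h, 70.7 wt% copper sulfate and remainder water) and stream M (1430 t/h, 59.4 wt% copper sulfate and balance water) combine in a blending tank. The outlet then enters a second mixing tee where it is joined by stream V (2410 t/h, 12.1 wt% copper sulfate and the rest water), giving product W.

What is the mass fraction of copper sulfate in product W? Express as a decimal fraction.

0.3389

Overall, product flow = 4276 t/h.
copper sulfate in = 436×0.707 + 1430×0.594 + 2410×0.121 = 1449.3 t/h.
copper sulfate fraction in W = 0.3389.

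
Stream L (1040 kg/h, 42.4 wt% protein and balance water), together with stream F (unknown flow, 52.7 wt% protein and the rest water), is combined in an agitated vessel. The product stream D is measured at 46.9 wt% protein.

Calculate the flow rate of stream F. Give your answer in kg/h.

Let F be the unknown flow. Total out = 1040 + F.
protein balance: 440.96 + 0.527·F = 0.469·(1040 + F)
(0.527 − 0.469)·F = 0.469×1040 − 440.96 = 46.8
F = 46.8 / 0.058 = 806.9 kg/h

806.9 kg/h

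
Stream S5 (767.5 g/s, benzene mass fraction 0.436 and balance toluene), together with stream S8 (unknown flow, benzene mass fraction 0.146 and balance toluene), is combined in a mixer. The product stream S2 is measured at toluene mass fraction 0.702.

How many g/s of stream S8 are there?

Let S8 be the unknown flow. Total out = 767.5 + S8.
toluene balance: 432.87 + 0.854·S8 = 0.702·(767.5 + S8)
(0.854 − 0.702)·S8 = 0.702×767.5 − 432.87 = 105.92
S8 = 105.92 / 0.152 = 696.81 g/s

696.8 g/s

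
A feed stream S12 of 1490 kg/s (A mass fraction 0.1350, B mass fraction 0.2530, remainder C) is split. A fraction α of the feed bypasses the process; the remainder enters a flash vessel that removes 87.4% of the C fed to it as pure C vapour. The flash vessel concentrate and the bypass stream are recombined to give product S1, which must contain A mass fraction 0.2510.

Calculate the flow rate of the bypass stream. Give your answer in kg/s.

202.6 kg/s

All 1490×0.135 = 201.15 kg/s of A reaches S1, so S1 = 201.15/0.251 = 801.39 kg/s and vapour = 688.61 kg/s.
The evaporator receives (1−α)·1490 of feed at 0.612 C and removes 0.874 of that C:
0.874×0.612×(1−α)×1490 = 688.61
(1−α) = 688.61/796.98 = 0.8640;  α = 0.1360.
Bypass flow = 0.1360×1490 = 202.62 kg/s.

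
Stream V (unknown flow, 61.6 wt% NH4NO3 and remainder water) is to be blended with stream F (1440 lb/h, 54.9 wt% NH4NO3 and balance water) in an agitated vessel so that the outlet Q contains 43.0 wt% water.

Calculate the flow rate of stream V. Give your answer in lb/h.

657.4 lb/h

Let V be the unknown flow. Total out = 1440 + V.
water balance: 649.44 + 0.384·V = 0.430·(1440 + V)
(0.384 − 0.430)·V = 0.430×1440 − 649.44 = -30.24
V = -30.24 / -0.046 = 657.39 lb/h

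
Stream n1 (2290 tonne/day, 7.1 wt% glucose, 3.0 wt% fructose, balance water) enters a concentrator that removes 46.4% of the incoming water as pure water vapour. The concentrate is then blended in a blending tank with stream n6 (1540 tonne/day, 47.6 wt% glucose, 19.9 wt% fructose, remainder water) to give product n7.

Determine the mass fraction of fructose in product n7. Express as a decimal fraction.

Vapour removed = 0.464×0.899×2290 = 955.24 tonne/day; concentrate = 1334.8 tonne/day.
fructose reaching the mixer = 68.7 (from concentrate) + 1540×0.199 = 375.16 tonne/day.
Product flow = 1334.8 + 1540 = 2874.8 tonne/day; fructose fraction = 0.131.

0.131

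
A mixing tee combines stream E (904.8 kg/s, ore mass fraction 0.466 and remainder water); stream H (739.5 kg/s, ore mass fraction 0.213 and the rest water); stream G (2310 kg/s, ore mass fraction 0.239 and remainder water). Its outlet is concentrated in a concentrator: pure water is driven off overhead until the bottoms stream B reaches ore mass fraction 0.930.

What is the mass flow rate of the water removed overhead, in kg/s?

2738 kg/s

ore entering = 904.8×0.466 + 739.5×0.213 + 2310×0.239 = 1131.2 kg/s.
All ore reports to B, so B = 1131.2/0.930 = 1216.4 kg/s.
Total feed = 3954.3 kg/s; overhead = 3954.3 − 1216.4 = 2737.9 kg/s.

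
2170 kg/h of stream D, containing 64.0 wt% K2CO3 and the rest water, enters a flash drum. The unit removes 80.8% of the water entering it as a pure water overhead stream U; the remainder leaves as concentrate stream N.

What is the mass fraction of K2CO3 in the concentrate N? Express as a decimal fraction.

0.903

K2CO3 is not removed: 2170×0.640 = 1388.8 kg/h of K2CO3 enters N.
water entering = 2170×0.360 = 781.2 kg/h; overhead removed = 0.808×781.2 = 631.21 kg/h.
Concentrate = 2170 − 631.21 = 1538.8 kg/h.
Mass fraction = 1388.8/1538.8 = 0.903.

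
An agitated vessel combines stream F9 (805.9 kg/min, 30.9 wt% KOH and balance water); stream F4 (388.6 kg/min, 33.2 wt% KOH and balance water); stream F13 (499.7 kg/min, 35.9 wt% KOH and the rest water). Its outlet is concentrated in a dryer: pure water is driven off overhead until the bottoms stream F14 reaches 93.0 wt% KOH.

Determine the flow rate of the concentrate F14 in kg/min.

KOH entering = 805.9×0.309 + 388.6×0.332 + 499.7×0.359 = 557.43 kg/min.
All KOH reports to F14, so F14 = 557.43/0.930 = 599.39 kg/min.

599.4 kg/min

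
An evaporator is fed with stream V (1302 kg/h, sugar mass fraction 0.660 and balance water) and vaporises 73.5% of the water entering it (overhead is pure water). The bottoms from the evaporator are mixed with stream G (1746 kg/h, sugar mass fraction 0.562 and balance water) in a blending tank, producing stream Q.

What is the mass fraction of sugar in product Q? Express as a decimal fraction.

Vapour removed = 0.735×0.340×1302 = 325.37 kg/h; concentrate = 976.63 kg/h.
sugar reaching the mixer = 859.32 (from concentrate) + 1746×0.562 = 1840.6 kg/h.
Product flow = 976.63 + 1746 = 2722.6 kg/h; sugar fraction = 0.676.

0.676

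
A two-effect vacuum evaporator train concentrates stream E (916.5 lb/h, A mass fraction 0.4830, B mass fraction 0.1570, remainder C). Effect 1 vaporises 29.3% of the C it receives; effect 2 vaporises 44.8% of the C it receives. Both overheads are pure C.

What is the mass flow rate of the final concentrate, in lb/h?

715.3 lb/h

C in feed = 916.5×0.360 = 329.94 lb/h.
After stage 1: C left = (1−0.293)×329.94 = 233.27; stream total = 819.83 lb/h.
After stage 2: C left = (1−0.448)×233.27 = 128.76; final concentrate = 715.32 lb/h.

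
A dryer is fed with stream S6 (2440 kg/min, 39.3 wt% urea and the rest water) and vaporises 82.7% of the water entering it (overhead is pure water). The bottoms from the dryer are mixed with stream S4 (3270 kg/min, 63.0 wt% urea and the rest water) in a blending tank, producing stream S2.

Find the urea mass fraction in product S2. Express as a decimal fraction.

Vapour removed = 0.827×0.607×2440 = 1224.9 kg/min; concentrate = 1215.1 kg/min.
urea reaching the mixer = 958.92 (from concentrate) + 3270×0.630 = 3019 kg/min.
Product flow = 1215.1 + 3270 = 4485.1 kg/min; urea fraction = 0.673.

0.673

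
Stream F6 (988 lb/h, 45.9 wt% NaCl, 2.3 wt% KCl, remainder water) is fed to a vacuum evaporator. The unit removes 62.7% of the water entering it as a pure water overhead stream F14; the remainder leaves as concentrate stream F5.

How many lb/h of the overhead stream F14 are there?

320.9 lb/h

water entering = 988×0.518 = 511.78 lb/h; overhead removed = 0.627×511.78 = 320.89 lb/h.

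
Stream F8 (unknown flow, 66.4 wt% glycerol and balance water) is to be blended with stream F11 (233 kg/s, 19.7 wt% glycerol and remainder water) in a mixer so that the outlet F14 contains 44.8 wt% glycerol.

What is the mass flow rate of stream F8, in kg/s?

Let F8 be the unknown flow. Total out = 233 + F8.
glycerol balance: 45.901 + 0.664·F8 = 0.448·(233 + F8)
(0.664 − 0.448)·F8 = 0.448×233 − 45.901 = 58.483
F8 = 58.483 / 0.216 = 270.75 kg/s

270.8 kg/s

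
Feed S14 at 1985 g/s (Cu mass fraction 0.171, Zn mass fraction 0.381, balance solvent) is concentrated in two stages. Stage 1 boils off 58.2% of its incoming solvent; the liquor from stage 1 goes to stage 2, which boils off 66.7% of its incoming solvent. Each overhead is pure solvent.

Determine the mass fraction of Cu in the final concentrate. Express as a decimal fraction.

solvent in feed = 1985×0.448 = 889.28 g/s.
After stage 1: solvent left = (1−0.582)×889.28 = 371.72; stream total = 1467.4 g/s.
After stage 2: solvent left = (1−0.667)×371.72 = 123.78; final concentrate = 1219.5 g/s.
Cu fraction = 339.44/1219.5 = 0.278.

0.278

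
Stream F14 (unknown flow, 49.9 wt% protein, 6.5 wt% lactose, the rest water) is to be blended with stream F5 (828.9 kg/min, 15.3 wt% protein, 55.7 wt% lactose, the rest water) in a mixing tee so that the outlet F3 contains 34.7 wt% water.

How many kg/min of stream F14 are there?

530.9 kg/min

Let F14 be the unknown flow. Total out = 828.9 + F14.
water balance: 240.38 + 0.436·F14 = 0.347·(828.9 + F14)
(0.436 − 0.347)·F14 = 0.347×828.9 − 240.38 = 47.247
F14 = 47.247 / 0.089 = 530.87 kg/min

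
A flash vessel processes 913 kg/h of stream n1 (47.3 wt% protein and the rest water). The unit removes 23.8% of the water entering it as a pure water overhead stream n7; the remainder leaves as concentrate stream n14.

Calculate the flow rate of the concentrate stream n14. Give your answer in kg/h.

water entering = 913×0.527 = 481.15 kg/h; overhead removed = 0.238×481.15 = 114.51 kg/h.
Concentrate = 913 − 114.51 = 798.49 kg/h.

798.5 kg/h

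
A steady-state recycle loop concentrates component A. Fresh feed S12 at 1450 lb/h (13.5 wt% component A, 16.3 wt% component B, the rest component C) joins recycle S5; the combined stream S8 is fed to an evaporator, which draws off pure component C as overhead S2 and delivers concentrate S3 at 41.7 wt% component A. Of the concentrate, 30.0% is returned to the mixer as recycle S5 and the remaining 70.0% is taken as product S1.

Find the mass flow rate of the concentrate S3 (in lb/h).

670.6 lb/h

Overall component A balance (none leaves overhead): component A in fresh feed = component A in product, i.e. 1450×0.135 = (1−0.300)·S3·0.417.
S3 = 195.75/(0.417×0.700) = 670.61 lb/h.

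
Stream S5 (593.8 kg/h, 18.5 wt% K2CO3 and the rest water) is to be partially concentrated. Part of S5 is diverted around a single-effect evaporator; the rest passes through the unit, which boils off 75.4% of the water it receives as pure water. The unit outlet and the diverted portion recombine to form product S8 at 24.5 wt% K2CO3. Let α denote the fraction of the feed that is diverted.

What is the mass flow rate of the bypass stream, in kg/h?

All 593.8×0.185 = 109.85 kg/h of K2CO3 reaches S8, so S8 = 109.85/0.245 = 448.38 kg/h and vapour = 145.42 kg/h.
The evaporator receives (1−α)·593.8 of feed at 0.815 water and removes 0.754 of that water:
0.754×0.815×(1−α)×593.8 = 145.42
(1−α) = 145.42/364.9 = 0.3985;  α = 0.6015.
Bypass flow = 0.6015×593.8 = 357.16 kg/h.

357.2 kg/h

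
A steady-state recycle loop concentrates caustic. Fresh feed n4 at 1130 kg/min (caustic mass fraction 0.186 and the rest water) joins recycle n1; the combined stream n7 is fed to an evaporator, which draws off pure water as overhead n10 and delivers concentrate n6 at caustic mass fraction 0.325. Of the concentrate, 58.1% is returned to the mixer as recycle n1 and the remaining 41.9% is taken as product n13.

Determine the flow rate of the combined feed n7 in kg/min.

2027 kg/min

Overall caustic balance (none leaves overhead): caustic in fresh feed = caustic in product, i.e. 1130×0.186 = (1−0.581)·n6·0.325.
n6 = 210.18/(0.325×0.419) = 1543.5 kg/min.
Recycle n1 = 0.581×1543.5 = 896.75 kg/min.
Combined feed n7 = 1130 + 896.75 = 2026.7 kg/min.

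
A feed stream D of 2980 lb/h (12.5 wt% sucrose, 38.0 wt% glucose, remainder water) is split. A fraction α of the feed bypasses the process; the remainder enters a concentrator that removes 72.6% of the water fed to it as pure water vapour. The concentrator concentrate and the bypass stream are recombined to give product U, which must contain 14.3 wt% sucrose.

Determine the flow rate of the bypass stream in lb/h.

1936 lb/h

All 2980×0.125 = 372.5 lb/h of sucrose reaches U, so U = 372.5/0.143 = 2604.9 lb/h and vapour = 375.1 lb/h.
The evaporator receives (1−α)·2980 of feed at 0.495 water and removes 0.726 of that water:
0.726×0.495×(1−α)×2980 = 375.1
(1−α) = 375.1/1070.9 = 0.3503;  α = 0.6497.
Bypass flow = 0.6497×2980 = 1936.2 lb/h.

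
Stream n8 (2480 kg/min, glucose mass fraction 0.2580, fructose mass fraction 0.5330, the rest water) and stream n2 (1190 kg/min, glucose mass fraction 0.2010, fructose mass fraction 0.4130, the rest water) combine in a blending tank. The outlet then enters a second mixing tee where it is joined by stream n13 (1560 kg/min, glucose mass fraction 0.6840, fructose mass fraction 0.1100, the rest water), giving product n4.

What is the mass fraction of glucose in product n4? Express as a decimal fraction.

0.3721

Overall, product flow = 5230 kg/min.
glucose in = 2480×0.258 + 1190×0.201 + 1560×0.684 = 1946.1 kg/min.
glucose fraction in n4 = 0.3721.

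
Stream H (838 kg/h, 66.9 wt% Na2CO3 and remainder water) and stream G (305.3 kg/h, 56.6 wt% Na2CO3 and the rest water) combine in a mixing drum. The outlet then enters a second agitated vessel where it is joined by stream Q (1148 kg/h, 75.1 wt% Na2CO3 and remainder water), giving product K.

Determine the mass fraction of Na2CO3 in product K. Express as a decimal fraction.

Overall, product flow = 2291.3 kg/h.
Na2CO3 in = 838×0.669 + 305.3×0.566 + 1148×0.751 = 1595.6 kg/h.
Na2CO3 fraction in K = 0.696.

0.696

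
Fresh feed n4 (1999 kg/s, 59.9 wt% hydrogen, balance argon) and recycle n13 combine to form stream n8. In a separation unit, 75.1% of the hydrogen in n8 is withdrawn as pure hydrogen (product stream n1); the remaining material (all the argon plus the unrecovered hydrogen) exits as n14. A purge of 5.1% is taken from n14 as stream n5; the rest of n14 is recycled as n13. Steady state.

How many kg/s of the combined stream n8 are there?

argon enters only via n4 and leaves only via the purge: 1999×0.401 = 0.051×(argon in n14), and the separation unit passes all argon, so argon in n8 = argon in n14 = 15718 kg/s.
hydrogen in n8: m_A = 1999×0.599 + (1−0.051)·(1−0.751)·m_A, so m_A = 1197.4/0.7637 = 1567.9 kg/s.
n8 = 1567.9 + 15718 = 17286 kg/s.

17290 kg/s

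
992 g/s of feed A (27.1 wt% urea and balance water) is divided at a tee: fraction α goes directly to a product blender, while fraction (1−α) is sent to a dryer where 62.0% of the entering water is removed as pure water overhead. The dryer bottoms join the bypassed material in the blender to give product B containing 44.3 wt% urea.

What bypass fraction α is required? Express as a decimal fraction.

All 992×0.271 = 268.83 g/s of urea reaches B, so B = 268.83/0.443 = 606.84 g/s and vapour = 385.16 g/s.
The evaporator receives (1−α)·992 of feed at 0.729 water and removes 0.620 of that water:
0.620×0.729×(1−α)×992 = 385.16
(1−α) = 385.16/448.36 = 0.8590;  α = 0.1410.

0.141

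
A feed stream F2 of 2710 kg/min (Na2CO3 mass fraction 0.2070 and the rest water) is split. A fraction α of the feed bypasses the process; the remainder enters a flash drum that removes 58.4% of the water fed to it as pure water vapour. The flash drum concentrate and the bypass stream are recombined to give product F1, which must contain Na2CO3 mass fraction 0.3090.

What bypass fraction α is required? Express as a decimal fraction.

All 2710×0.207 = 560.97 kg/min of Na2CO3 reaches F1, so F1 = 560.97/0.309 = 1815.4 kg/min and vapour = 894.56 kg/min.
The evaporator receives (1−α)·2710 of feed at 0.793 water and removes 0.584 of that water:
0.584×0.793×(1−α)×2710 = 894.56
(1−α) = 894.56/1255 = 0.7128;  α = 0.2872.

0.287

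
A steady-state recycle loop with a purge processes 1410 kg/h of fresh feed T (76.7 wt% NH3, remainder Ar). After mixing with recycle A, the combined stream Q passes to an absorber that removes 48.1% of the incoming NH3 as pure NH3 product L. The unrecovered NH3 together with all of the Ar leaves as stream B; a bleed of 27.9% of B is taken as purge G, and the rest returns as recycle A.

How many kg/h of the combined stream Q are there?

Ar enters only via T and leaves only via the purge: 1410×0.233 = 0.279×(Ar in B), and the absorber passes all Ar, so Ar in Q = Ar in B = 1177.5 kg/h.
NH3 in Q: m_A = 1410×0.767 + (1−0.279)·(1−0.481)·m_A, so m_A = 1081.5/0.6258 = 1728.1 kg/h.
Q = 1728.1 + 1177.5 = 2905.7 kg/h.

2906 kg/h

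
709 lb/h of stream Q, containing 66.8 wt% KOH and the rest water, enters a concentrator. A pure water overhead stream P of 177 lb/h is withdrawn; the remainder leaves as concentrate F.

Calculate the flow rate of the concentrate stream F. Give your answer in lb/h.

532 lb/h

Concentrate = 709 − 177 = 532 lb/h.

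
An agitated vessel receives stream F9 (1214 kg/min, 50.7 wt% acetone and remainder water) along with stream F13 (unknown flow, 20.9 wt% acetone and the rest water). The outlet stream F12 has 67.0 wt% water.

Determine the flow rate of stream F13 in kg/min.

Let F13 be the unknown flow. Total out = 1214 + F13.
water balance: 598.5 + 0.791·F13 = 0.670·(1214 + F13)
(0.791 − 0.670)·F13 = 0.670×1214 − 598.5 = 214.88
F13 = 214.88 / 0.121 = 1775.9 kg/min

1776 kg/min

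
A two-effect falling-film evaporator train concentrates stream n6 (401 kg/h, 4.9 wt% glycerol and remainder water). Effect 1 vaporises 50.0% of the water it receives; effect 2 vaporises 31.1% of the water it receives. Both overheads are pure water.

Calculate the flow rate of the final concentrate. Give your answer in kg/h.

water in feed = 401×0.951 = 381.35 kg/h.
After stage 1: water left = (1−0.500)×381.35 = 190.68; stream total = 210.32 kg/h.
After stage 2: water left = (1−0.311)×190.68 = 131.38; final concentrate = 151.02 kg/h.

151 kg/h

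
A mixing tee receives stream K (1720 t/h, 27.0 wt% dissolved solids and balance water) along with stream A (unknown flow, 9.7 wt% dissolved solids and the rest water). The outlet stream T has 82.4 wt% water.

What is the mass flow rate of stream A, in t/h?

Let A be the unknown flow. Total out = 1720 + A.
water balance: 1255.6 + 0.903·A = 0.824·(1720 + A)
(0.903 − 0.824)·A = 0.824×1720 − 1255.6 = 161.68
A = 161.68 / 0.079 = 2046.6 t/h

2047 t/h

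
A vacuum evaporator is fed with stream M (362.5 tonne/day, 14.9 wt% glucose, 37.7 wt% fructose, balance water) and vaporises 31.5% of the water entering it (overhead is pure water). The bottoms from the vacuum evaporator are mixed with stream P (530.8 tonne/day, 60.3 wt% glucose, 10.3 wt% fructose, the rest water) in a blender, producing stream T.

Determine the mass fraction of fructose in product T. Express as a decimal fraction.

Vapour removed = 0.315×0.474×362.5 = 54.125 tonne/day; concentrate = 308.38 tonne/day.
fructose reaching the mixer = 136.66 (from concentrate) + 530.8×0.103 = 191.33 tonne/day.
Product flow = 308.38 + 530.8 = 839.18 tonne/day; fructose fraction = 0.228.

0.228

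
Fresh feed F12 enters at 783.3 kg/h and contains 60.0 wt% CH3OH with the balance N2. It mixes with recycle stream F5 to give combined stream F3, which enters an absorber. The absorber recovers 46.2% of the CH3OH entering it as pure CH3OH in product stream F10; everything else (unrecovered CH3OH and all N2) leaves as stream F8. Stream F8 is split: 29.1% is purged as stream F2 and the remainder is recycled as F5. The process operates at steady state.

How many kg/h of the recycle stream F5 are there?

N2 enters only via F12 and leaves only via the purge: 783.3×0.400 = 0.291×(N2 in F8), and the absorber passes all N2, so N2 in F3 = N2 in F8 = 1076.7 kg/h.
CH3OH in F3: m_A = 783.3×0.600 + (1−0.291)·(1−0.462)·m_A, so m_A = 469.98/0.6186 = 759.8 kg/h.
F8 = (1−0.462)×759.8 + 1076.7 = 1485.5 kg/h.
Recycle F5 = (1−0.291)×1485.5 = 1053.2 kg/h.

1053 kg/h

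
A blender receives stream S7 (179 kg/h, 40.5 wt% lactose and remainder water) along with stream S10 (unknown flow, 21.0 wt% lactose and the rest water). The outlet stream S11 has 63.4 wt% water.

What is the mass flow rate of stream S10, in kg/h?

Let S10 be the unknown flow. Total out = 179 + S10.
water balance: 106.5 + 0.790·S10 = 0.634·(179 + S10)
(0.790 − 0.634)·S10 = 0.634×179 − 106.5 = 6.981
S10 = 6.981 / 0.156 = 44.75 kg/h

44.75 kg/h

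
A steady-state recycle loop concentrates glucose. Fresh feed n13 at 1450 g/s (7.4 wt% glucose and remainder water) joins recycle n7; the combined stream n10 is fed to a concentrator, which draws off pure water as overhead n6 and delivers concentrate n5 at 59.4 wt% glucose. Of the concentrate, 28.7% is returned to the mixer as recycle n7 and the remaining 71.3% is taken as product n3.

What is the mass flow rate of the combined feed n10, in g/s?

Overall glucose balance (none leaves overhead): glucose in fresh feed = glucose in product, i.e. 1450×0.074 = (1−0.287)·n5·0.594.
n5 = 107.3/(0.594×0.713) = 253.35 g/s.
Recycle n7 = 0.287×253.35 = 72.712 g/s.
Combined feed n10 = 1450 + 72.712 = 1522.7 g/s.

1523 g/s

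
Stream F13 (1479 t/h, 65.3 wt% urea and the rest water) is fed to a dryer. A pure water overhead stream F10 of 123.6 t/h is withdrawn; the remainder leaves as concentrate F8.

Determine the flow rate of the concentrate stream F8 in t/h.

1355 t/h

Concentrate = 1479 − 123.6 = 1355.4 t/h.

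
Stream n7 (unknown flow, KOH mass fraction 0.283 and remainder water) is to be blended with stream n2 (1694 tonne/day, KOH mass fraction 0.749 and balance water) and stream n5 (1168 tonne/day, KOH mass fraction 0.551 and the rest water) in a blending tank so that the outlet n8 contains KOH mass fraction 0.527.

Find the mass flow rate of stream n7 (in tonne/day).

Let n7 be the unknown flow. Total out = 2862 + n7.
KOH balance: 1912.4 + 0.283·n7 = 0.527·(2862 + n7)
(0.283 − 0.527)·n7 = 0.527×2862 − 1912.4 = -404.1
n7 = -404.1 / -0.244 = 1656.1 tonne/day

1656 tonne/day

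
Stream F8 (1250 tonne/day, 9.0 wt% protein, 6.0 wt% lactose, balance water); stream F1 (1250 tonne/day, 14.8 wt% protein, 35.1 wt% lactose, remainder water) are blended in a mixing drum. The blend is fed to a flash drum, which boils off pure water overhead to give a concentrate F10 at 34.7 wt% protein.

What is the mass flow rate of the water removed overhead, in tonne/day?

1643 tonne/day

protein entering = 1250×0.090 + 1250×0.148 = 297.5 tonne/day.
All protein reports to F10, so F10 = 297.5/0.347 = 857.35 tonne/day.
Total feed = 2500 tonne/day; overhead = 2500 − 857.35 = 1642.7 tonne/day.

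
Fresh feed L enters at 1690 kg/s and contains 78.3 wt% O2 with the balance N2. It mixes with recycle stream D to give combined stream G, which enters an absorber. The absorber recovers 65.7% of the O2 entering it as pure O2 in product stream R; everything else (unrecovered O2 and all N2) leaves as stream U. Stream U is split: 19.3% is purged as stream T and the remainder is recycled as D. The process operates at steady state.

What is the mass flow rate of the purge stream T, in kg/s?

487.9 kg/s

N2 enters only via L and leaves only via the purge: 1690×0.217 = 0.193×(N2 in U), and the absorber passes all N2, so N2 in G = N2 in U = 1900.2 kg/s.
O2 in G: m_A = 1690×0.783 + (1−0.193)·(1−0.657)·m_A, so m_A = 1323.3/0.7232 = 1829.7 kg/s.
U = (1−0.657)×1829.7 + 1900.2 = 2527.8 kg/s.
Purge T = 0.193×2527.8 = 487.86 kg/s.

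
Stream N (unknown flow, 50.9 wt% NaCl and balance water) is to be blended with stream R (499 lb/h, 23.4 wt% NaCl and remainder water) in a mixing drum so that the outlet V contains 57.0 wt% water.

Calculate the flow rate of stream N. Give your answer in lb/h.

Let N be the unknown flow. Total out = 499 + N.
water balance: 382.23 + 0.491·N = 0.570·(499 + N)
(0.491 − 0.570)·N = 0.570×499 − 382.23 = -97.804
N = -97.804 / -0.079 = 1238 lb/h

1238 lb/h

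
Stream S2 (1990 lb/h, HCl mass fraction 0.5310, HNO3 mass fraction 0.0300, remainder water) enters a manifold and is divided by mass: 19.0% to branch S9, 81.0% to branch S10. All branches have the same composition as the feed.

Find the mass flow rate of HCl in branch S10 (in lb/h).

Branch S10 total = 0.810×1990 = 1611.9 lb/h.
HCl in S10 = 0.531×1611.9 = 855.92 lb/h.

855.9 lb/h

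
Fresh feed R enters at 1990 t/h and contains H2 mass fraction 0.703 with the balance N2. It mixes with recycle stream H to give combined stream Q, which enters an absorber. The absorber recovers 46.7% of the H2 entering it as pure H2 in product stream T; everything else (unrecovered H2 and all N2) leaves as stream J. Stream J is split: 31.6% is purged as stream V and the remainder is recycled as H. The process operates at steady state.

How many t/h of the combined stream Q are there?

4072 t/h

N2 enters only via R and leaves only via the purge: 1990×0.297 = 0.316×(N2 in J), and the absorber passes all N2, so N2 in Q = N2 in J = 1870.3 t/h.
H2 in Q: m_A = 1990×0.703 + (1−0.316)·(1−0.467)·m_A, so m_A = 1399/0.6354 = 2201.6 t/h.
Q = 2201.6 + 1870.3 = 4072 t/h.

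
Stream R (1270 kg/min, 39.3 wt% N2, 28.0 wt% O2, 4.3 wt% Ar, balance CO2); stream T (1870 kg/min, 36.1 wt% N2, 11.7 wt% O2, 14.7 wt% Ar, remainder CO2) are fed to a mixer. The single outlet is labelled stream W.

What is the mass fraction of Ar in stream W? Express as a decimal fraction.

Total flow out = 1270 + 1870 = 3140 kg/min.
Ar in = 1270×0.043 + 1870×0.147 = 329.5 kg/min.
Ar mass fraction in W = 329.5/3140 = 0.1049.

0.1049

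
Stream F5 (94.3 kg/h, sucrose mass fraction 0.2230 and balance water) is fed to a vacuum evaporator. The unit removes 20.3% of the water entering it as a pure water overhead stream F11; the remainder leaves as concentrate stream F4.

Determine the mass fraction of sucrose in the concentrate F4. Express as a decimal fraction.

0.2648

sucrose is not removed: 94.3×0.223 = 21.029 kg/h of sucrose enters F4.
water entering = 94.3×0.777 = 73.271 kg/h; overhead removed = 0.203×73.271 = 14.874 kg/h.
Concentrate = 94.3 − 14.874 = 79.426 kg/h.
Mass fraction = 21.029/79.426 = 0.2648.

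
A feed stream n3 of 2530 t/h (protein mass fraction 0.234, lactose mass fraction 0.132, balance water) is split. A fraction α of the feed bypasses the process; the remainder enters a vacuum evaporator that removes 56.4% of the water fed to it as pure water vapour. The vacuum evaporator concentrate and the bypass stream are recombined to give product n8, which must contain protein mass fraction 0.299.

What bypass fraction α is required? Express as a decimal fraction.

All 2530×0.234 = 592.02 t/h of protein reaches n8, so n8 = 592.02/0.299 = 1980 t/h and vapour = 550 t/h.
The evaporator receives (1−α)·2530 of feed at 0.634 water and removes 0.564 of that water:
0.564×0.634×(1−α)×2530 = 550
(1−α) = 550/904.67 = 0.6080;  α = 0.3920.

0.392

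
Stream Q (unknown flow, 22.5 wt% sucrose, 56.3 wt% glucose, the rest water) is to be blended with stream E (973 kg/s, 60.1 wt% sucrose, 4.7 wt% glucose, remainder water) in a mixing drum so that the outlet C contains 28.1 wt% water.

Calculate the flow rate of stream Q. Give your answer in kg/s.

Let Q be the unknown flow. Total out = 973 + Q.
water balance: 342.5 + 0.212·Q = 0.281·(973 + Q)
(0.212 − 0.281)·Q = 0.281×973 − 342.5 = -69.083
Q = -69.083 / -0.069 = 1001.2 kg/s

1001 kg/s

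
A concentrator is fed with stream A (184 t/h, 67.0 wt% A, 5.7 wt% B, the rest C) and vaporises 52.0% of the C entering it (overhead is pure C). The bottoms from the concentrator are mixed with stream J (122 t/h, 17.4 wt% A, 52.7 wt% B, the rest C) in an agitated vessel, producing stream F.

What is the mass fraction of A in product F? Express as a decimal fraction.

Vapour removed = 0.520×0.273×184 = 26.121 t/h; concentrate = 157.88 t/h.
A reaching the mixer = 123.28 (from concentrate) + 122×0.174 = 144.51 t/h.
Product flow = 157.88 + 122 = 279.88 t/h; A fraction = 0.516.

0.516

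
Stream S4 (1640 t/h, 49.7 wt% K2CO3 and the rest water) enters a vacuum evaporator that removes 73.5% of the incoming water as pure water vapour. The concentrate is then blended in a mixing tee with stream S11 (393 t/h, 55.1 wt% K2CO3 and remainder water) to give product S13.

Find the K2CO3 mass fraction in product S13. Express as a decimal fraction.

0.723

Vapour removed = 0.735×0.503×1640 = 606.32 t/h; concentrate = 1033.7 t/h.
K2CO3 reaching the mixer = 815.08 (from concentrate) + 393×0.551 = 1031.6 t/h.
Product flow = 1033.7 + 393 = 1426.7 t/h; K2CO3 fraction = 0.723.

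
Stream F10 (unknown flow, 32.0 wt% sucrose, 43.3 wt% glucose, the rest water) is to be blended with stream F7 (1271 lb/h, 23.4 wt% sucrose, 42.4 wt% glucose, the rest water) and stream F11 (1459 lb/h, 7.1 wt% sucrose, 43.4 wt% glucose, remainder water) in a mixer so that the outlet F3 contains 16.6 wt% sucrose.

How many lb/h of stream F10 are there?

338.8 lb/h

Let F10 be the unknown flow. Total out = 2730 + F10.
sucrose balance: 401 + 0.320·F10 = 0.166·(2730 + F10)
(0.320 − 0.166)·F10 = 0.166×2730 − 401 = 52.177
F10 = 52.177 / 0.154 = 338.81 lb/h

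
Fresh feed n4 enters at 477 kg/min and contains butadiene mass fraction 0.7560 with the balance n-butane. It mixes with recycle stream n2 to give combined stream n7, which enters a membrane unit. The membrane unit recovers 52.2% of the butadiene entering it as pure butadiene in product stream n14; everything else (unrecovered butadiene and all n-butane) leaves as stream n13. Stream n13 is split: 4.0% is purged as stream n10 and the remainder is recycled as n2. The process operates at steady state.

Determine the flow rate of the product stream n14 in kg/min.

347.9 kg/min

butadiene in n7: m_A = 477×0.756 + (1−0.040)·(1−0.522)·m_A, so m_A = 360.61/0.5411 = 666.42 kg/min.
Product n14 = 0.522×666.42 = 347.87 kg/min.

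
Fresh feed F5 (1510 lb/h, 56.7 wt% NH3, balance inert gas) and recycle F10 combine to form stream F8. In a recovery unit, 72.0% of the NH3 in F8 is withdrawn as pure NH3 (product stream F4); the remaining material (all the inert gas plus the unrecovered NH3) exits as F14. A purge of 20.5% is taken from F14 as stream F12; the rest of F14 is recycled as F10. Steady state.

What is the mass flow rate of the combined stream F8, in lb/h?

inert gas enters only via F5 and leaves only via the purge: 1510×0.433 = 0.205×(inert gas in F14), and the recovery unit passes all inert gas, so inert gas in F8 = inert gas in F14 = 3189.4 lb/h.
NH3 in F8: m_A = 1510×0.567 + (1−0.205)·(1−0.720)·m_A, so m_A = 856.17/0.7774 = 1101.3 lb/h.
F8 = 1101.3 + 3189.4 = 4290.7 lb/h.

4291 lb/h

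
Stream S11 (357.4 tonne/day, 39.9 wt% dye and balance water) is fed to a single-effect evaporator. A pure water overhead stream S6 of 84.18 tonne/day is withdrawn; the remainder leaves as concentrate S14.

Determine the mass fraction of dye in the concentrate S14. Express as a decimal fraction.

dye is not removed: 357.4×0.399 = 142.6 tonne/day of dye enters S14.
Concentrate = 357.4 − 84.18 = 273.22 tonne/day.
Mass fraction = 142.6/273.22 = 0.5219.

0.5219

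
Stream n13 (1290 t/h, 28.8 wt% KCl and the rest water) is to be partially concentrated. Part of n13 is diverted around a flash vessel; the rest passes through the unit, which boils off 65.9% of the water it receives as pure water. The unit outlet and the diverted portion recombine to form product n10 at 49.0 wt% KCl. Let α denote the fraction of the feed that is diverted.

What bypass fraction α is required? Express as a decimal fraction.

0.121

All 1290×0.288 = 371.52 t/h of KCl reaches n10, so n10 = 371.52/0.490 = 758.2 t/h and vapour = 531.8 t/h.
The evaporator receives (1−α)·1290 of feed at 0.712 water and removes 0.659 of that water:
0.659×0.712×(1−α)×1290 = 531.8
(1−α) = 531.8/605.28 = 0.8786;  α = 0.1214.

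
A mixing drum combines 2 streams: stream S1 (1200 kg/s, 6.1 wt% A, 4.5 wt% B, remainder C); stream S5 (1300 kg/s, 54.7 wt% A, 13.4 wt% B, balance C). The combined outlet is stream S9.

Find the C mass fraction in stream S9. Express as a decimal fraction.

0.595

Total flow out = 1200 + 1300 = 2500 kg/s.
C in = 1200×0.894 + 1300×0.319 = 1487.5 kg/s.
C mass fraction in S9 = 1487.5/2500 = 0.595.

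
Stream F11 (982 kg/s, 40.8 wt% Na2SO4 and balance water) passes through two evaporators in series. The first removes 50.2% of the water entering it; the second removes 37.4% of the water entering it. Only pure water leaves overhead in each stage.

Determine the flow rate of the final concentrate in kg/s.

581.9 kg/s

water in feed = 982×0.592 = 581.34 kg/s.
After stage 1: water left = (1−0.502)×581.34 = 289.51; stream total = 690.17 kg/s.
After stage 2: water left = (1−0.374)×289.51 = 181.23; final concentrate = 581.89 kg/s.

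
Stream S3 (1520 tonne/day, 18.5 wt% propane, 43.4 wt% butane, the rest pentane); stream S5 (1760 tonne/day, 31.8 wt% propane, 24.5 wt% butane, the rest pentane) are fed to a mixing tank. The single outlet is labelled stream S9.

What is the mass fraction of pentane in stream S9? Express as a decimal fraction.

Total flow out = 1520 + 1760 = 3280 tonne/day.
pentane in = 1520×0.381 + 1760×0.437 = 1348.2 tonne/day.
pentane mass fraction in S9 = 1348.2/3280 = 0.411.

0.411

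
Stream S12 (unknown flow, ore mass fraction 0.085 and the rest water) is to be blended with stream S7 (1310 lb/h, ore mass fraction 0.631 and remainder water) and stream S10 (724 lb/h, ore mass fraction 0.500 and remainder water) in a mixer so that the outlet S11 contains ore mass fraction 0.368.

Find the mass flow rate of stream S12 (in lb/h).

1555 lb/h

Let S12 be the unknown flow. Total out = 2034 + S12.
ore balance: 1188.6 + 0.085·S12 = 0.368·(2034 + S12)
(0.085 − 0.368)·S12 = 0.368×2034 − 1188.6 = -440.1
S12 = -440.1 / -0.283 = 1555.1 lb/h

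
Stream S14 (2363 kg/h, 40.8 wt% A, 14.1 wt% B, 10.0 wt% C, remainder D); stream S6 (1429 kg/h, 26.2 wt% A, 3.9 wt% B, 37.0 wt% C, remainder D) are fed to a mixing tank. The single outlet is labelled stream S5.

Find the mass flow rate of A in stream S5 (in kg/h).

1339 kg/h

A out = A in = 2363×0.408 + 1429×0.262 = 1338.5 kg/h.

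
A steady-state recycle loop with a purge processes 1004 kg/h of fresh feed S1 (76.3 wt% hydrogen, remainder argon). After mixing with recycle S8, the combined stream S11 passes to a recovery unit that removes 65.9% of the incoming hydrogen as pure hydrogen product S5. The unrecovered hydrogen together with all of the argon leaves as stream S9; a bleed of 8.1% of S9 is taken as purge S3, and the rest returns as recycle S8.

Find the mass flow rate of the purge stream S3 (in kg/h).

argon enters only via S1 and leaves only via the purge: 1004×0.237 = 0.081×(argon in S9), and the recovery unit passes all argon, so argon in S11 = argon in S9 = 2937.6 kg/h.
hydrogen in S11: m_A = 1004×0.763 + (1−0.081)·(1−0.659)·m_A, so m_A = 766.05/0.6866 = 1115.7 kg/h.
S9 = (1−0.659)×1115.7 + 2937.6 = 3318.1 kg/h.
Purge S3 = 0.081×3318.1 = 268.76 kg/h.

268.8 kg/h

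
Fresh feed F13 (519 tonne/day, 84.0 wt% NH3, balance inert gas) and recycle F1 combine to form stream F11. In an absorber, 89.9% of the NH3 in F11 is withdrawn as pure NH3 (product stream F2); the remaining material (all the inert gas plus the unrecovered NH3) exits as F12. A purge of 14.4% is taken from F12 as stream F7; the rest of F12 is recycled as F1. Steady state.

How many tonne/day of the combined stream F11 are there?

1054 tonne/day

inert gas enters only via F13 and leaves only via the purge: 519×0.160 = 0.144×(inert gas in F12), and the absorber passes all inert gas, so inert gas in F11 = inert gas in F12 = 576.67 tonne/day.
NH3 in F11: m_A = 519×0.840 + (1−0.144)·(1−0.899)·m_A, so m_A = 435.96/0.9135 = 477.22 tonne/day.
F11 = 477.22 + 576.67 = 1053.9 tonne/day.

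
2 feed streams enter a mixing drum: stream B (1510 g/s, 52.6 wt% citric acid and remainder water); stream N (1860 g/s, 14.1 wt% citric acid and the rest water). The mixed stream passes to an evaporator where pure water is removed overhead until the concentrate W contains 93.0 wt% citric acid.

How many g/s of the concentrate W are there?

1136 g/s

citric acid entering = 1510×0.526 + 1860×0.141 = 1056.5 g/s.
All citric acid reports to W, so W = 1056.5/0.930 = 1136 g/s.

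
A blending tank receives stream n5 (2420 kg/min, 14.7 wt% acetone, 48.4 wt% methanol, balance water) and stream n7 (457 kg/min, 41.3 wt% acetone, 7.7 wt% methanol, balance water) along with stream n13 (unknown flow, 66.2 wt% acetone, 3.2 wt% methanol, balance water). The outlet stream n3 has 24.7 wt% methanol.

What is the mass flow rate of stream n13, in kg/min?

Let n13 be the unknown flow. Total out = 2877 + n13.
methanol balance: 1206.5 + 0.032·n13 = 0.247·(2877 + n13)
(0.032 − 0.247)·n13 = 0.247×2877 − 1206.5 = -495.85
n13 = -495.85 / -0.215 = 2306.3 kg/min

2306 kg/min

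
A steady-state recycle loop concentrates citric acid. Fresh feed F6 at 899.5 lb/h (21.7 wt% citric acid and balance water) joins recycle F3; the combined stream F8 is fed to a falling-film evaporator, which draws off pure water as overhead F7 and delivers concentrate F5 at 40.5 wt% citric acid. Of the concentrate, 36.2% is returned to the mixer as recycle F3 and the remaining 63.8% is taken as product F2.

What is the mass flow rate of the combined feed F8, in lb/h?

Overall citric acid balance (none leaves overhead): citric acid in fresh feed = citric acid in product, i.e. 899.5×0.217 = (1−0.362)·F5·0.405.
F5 = 195.19/(0.405×0.638) = 755.41 lb/h.
Recycle F3 = 0.362×755.41 = 273.46 lb/h.
Combined feed F8 = 899.5 + 273.46 = 1173 lb/h.

1173 lb/h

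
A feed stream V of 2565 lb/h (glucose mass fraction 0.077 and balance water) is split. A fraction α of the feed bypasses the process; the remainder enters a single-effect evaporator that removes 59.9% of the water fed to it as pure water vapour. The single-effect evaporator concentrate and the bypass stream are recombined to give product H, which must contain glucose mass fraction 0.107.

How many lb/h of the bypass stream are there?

1264 lb/h

All 2565×0.077 = 197.5 lb/h of glucose reaches H, so H = 197.5/0.107 = 1845.8 lb/h and vapour = 719.16 lb/h.
The evaporator receives (1−α)·2565 of feed at 0.923 water and removes 0.599 of that water:
0.599×0.923×(1−α)×2565 = 719.16
(1−α) = 719.16/1418.1 = 0.5071;  α = 0.4929.
Bypass flow = 0.4929×2565 = 1264.2 lb/h.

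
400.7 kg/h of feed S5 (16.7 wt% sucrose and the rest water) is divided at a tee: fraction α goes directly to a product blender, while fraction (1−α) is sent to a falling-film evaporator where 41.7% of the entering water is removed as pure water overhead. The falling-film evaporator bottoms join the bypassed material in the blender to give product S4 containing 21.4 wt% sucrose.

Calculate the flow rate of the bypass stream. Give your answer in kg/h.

147.3 kg/h

All 400.7×0.167 = 66.917 kg/h of sucrose reaches S4, so S4 = 66.917/0.214 = 312.7 kg/h and vapour = 88.004 kg/h.
The evaporator receives (1−α)·400.7 of feed at 0.833 water and removes 0.417 of that water:
0.417×0.833×(1−α)×400.7 = 88.004
(1−α) = 88.004/139.19 = 0.6323;  α = 0.3677.
Bypass flow = 0.3677×400.7 = 147.35 kg/h.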